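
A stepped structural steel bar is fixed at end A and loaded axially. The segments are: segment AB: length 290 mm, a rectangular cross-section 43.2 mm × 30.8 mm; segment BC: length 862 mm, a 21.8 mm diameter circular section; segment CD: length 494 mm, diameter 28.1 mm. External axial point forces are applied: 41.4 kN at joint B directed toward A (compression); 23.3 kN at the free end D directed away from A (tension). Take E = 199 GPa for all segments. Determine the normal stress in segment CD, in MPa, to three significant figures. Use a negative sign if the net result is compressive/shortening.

37.6 MPa

Internal axial forces (sectioning from the free end, tension +): N_CD = 23.3 kN, N_BC = 23.3 kN, N_AB = -18.1 kN.
A_CD = 620.2 mm².
σ_CD = N_CD/A_CD = 23300/620.2 = 37.57 MPa.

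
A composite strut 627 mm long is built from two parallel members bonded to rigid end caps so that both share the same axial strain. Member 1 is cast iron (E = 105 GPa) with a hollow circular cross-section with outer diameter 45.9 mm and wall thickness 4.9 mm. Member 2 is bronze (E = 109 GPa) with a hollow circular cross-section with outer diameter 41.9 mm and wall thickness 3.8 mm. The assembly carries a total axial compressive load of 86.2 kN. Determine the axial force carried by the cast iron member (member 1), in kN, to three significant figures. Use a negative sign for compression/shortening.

-49.3 kN

A_1 = 631.1 mm².
A_2 = 454.8 mm².
Equal strain + equilibrium ⇒ each member carries load in proportion to AE: A₁E₁ = 66270000 N, A₂E₂ = 49580000 N, ΣAE = 115800000 N.
F₁ = P·A₁E₁/ΣAE = -86200·66270000/115800000 = -49310 N.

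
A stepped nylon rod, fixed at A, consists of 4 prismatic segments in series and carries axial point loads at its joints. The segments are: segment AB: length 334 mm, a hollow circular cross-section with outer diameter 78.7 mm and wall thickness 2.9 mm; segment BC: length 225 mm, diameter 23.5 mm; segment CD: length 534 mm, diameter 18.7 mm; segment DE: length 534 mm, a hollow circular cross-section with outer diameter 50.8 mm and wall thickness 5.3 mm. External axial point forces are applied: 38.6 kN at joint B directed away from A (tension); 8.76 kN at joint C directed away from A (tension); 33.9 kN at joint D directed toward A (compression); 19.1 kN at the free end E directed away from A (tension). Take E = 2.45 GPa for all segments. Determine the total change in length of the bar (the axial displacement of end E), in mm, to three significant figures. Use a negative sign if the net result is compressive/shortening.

Internal axial forces (sectioning from the free end, tension +): N_DE = 19.1 kN, N_CD = -14.8 kN, N_BC = -6.04 kN, N_AB = 32.56 kN.
A_AB = 690.6 mm².
A_BC = 433.7 mm².
A_CD = 274.6 mm².
A_DE = 757.6 mm².
δ_AB = 32560·334/(690.6·2450) = 6.428 mm
δ_BC = -6040·225/(433.7·2450) = -1.279 mm
δ_CD = -14800·534/(274.6·2450) = -11.75 mm
δ_DE = 19100·534/(757.6·2450) = 5.495 mm
δ = Σδ_i = -1.102 mm.

-1.10 mm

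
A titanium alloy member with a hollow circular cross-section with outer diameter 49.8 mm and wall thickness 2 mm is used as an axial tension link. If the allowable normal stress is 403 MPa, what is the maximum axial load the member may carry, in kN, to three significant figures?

121 kN

A = 300.3 mm².
P_max = σ_allow · A = 403 · 300.3 = 121000 N = 121 kN.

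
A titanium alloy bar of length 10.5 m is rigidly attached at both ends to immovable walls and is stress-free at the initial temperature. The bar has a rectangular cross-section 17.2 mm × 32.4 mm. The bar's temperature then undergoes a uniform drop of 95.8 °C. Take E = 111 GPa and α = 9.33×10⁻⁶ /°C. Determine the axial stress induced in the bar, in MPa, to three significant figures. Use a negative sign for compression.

99.2 MPa

Free thermal expansion αLΔT = 9.33e-6 · 10500 · -95.8 = -9.385 mm.
The walls impose strain ε = −(-9.385)/10500 = 8.9381e-04; σ = Eε = 111000 · 8.9381e-04 = 99.21 MPa.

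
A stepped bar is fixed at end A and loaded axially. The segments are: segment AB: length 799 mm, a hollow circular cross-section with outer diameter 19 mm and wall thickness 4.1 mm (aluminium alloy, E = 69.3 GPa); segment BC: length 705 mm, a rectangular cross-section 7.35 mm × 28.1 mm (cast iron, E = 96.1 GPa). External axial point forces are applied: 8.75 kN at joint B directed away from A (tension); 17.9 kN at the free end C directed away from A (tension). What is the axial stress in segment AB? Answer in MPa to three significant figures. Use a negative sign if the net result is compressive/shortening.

139 MPa

Internal axial forces (sectioning from the free end, tension +): N_BC = 17.9 kN, N_AB = 26.65 kN.
A_AB = 191.9 mm².
σ_AB = N_AB/A_AB = 26650/191.9 = 138.9 MPa.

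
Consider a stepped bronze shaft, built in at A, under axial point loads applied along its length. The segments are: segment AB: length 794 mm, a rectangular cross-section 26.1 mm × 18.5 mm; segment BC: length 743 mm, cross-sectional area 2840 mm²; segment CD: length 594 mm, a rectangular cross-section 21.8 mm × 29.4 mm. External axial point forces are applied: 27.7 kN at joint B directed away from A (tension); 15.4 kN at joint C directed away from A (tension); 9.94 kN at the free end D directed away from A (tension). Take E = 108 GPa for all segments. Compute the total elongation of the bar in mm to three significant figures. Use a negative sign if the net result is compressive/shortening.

Internal axial forces (sectioning from the free end, tension +): N_CD = 9.94 kN, N_BC = 25.34 kN, N_AB = 53.04 kN.
A_AB = 482.9 mm².
A_CD = 640.9 mm².
δ_AB = 53040·794/(482.9·108000) = 0.8076 mm
δ_BC = 25340·743/(2840·108000) = 0.06138 mm
δ_CD = 9940·594/(640.9·108000) = 0.0853 mm
δ = Σδ_i = 0.9543 mm.

0.954 mm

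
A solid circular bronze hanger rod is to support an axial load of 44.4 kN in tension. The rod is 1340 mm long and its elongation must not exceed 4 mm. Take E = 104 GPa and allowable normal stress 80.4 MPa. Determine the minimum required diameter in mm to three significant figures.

26.5 mm

Required area A ≥ P/σ_allow = 44400/80.4 = 552.2 mm².
For a solid circular section, d ≥ √(4A/π) = 26.52 mm.
Elongation limit: A ≥ PL/(Eδ_allow) = 44400·1340/(104000·4) = 143 mm² ⇒ d ≥ 13.49 mm.
The stress limit governs.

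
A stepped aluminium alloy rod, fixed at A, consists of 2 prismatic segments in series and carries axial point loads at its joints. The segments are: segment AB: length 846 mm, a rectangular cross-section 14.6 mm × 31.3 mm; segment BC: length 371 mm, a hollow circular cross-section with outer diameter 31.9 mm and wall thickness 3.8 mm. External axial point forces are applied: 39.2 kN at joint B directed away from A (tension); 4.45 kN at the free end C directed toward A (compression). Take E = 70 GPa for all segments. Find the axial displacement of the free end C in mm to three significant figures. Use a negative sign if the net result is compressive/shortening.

0.849 mm

Internal axial forces (sectioning from the free end, tension +): N_BC = -4.45 kN, N_AB = 34.75 kN.
A_AB = 457 mm².
A_BC = 335.5 mm².
δ_AB = 34750·846/(457·70000) = 0.919 mm
δ_BC = -4450·371/(335.5·70000) = -0.07031 mm
δ = Σδ_i = 0.8487 mm.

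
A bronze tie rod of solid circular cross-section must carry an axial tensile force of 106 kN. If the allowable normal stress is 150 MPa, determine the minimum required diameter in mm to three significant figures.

Required area A ≥ P/σ_allow = 106000/150 = 706.7 mm².
For a solid circular section, d ≥ √(4A/π) = 30 mm.

30.0 mm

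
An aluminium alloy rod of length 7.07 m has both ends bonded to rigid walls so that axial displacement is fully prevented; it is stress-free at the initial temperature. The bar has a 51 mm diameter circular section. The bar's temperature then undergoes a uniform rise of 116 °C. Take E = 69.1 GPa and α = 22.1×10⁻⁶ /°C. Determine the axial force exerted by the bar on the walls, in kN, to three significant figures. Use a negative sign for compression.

Free thermal expansion αLΔT = 22.1e-6 · 7070 · 116 = 18.12 mm.
The walls impose strain ε = −(18.12)/7070 = -2.5636e-03; σ = Eε = 69100 · -2.5636e-03 = -177.1 MPa.
Wall reaction R = σ·A = -177.1·2043 = -361900 N = -361.9 kN.

-362 kN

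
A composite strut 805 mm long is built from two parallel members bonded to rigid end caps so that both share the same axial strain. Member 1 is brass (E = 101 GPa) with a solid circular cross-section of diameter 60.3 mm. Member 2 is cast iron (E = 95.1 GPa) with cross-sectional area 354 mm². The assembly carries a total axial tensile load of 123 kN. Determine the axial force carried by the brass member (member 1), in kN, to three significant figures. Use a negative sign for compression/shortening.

110 kN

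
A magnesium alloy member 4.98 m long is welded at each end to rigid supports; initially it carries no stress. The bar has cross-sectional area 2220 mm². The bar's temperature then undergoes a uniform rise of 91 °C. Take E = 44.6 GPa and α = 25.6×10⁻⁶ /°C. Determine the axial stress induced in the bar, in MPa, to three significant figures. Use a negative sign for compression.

-104 MPa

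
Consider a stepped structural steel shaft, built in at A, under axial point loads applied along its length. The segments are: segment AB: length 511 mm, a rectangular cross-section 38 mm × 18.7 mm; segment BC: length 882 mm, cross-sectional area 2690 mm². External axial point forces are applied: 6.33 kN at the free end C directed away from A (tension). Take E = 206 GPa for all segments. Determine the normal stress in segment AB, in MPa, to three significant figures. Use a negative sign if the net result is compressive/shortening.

8.91 MPa

Internal axial forces (sectioning from the free end, tension +): N_BC = 6.33 kN, N_AB = 6.33 kN.
A_AB = 710.6 mm².
σ_AB = N_AB/A_AB = 6330/710.6 = 8.908 MPa.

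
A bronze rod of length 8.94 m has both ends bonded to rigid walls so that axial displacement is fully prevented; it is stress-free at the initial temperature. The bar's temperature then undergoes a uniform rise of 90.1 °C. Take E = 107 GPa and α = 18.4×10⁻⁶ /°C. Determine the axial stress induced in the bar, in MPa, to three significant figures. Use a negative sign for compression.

Free thermal expansion αLΔT = 18.4e-6 · 8940 · 90.1 = 14.82 mm.
The walls impose strain ε = −(14.82)/8940 = -1.6578e-03; σ = Eε = 107000 · -1.6578e-03 = -177.4 MPa.

-177 MPa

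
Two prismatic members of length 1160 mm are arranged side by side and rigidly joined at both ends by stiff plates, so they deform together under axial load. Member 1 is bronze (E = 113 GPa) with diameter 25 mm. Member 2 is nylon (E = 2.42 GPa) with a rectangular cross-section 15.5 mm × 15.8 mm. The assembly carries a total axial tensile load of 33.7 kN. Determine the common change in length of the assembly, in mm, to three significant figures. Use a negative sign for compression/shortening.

A_1 = 490.9 mm².
A_2 = 244.9 mm².
Equal strain + equilibrium ⇒ each member carries load in proportion to AE: A₁E₁ = 55470000 N, A₂E₂ = 592700 N, ΣAE = 56060000 N.
δ = PL/ΣAE = 33700·1160/56060000 = 0.6973 mm.

0.697 mm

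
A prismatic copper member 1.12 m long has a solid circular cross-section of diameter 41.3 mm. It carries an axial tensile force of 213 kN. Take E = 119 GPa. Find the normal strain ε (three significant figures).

0.00134

A = 1340 mm².
σ = N/A = 159 MPa; ε = σ/E = 159/119000 = 1.336e-03.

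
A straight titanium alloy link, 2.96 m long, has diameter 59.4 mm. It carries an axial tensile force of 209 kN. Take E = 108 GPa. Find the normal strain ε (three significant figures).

A = 2771 mm².
σ = N/A = 75.42 MPa; ε = σ/E = 75.42/108000 = 6.983e-04.

6.98e-04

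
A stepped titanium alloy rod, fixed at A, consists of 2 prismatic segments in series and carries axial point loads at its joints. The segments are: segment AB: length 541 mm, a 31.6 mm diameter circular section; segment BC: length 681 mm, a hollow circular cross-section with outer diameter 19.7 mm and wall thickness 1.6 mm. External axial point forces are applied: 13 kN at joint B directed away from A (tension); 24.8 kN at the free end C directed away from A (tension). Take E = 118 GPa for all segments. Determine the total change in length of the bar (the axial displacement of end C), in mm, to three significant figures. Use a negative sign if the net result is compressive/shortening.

Internal axial forces (sectioning from the free end, tension +): N_BC = 24.8 kN, N_AB = 37.8 kN.
A_AB = 784.3 mm².
A_BC = 90.98 mm².
δ_AB = 37800·541/(784.3·118000) = 0.221 mm
δ_BC = 24800·681/(90.98·118000) = 1.573 mm
δ = Σδ_i = 1.794 mm.

1.79 mm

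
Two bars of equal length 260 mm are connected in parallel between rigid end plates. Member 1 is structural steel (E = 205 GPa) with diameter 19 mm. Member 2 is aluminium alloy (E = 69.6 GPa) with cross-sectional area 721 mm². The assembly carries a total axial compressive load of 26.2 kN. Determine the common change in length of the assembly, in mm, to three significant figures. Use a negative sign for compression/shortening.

-0.0629 mm

A_1 = 283.5 mm².
Equal strain + equilibrium ⇒ each member carries load in proportion to AE: A₁E₁ = 58120000 N, A₂E₂ = 50180000 N, ΣAE = 108300000 N.
δ = PL/ΣAE = -26200·260/108300000 = -0.0629 mm.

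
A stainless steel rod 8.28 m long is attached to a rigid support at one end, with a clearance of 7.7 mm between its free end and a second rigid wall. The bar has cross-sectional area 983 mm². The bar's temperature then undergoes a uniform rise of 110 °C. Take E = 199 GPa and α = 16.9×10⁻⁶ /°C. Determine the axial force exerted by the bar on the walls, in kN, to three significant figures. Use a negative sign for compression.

-182 kN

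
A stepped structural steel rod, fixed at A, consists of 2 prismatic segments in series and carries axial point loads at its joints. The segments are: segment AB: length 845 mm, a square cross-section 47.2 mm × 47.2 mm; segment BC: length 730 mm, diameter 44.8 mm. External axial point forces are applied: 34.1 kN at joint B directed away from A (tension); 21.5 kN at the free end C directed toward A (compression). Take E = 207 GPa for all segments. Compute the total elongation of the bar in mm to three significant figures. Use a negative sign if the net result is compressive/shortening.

Internal axial forces (sectioning from the free end, tension +): N_BC = -21.5 kN, N_AB = 12.6 kN.
A_AB = 2228 mm².
A_BC = 1576 mm².
δ_AB = 12600·845/(2228·207000) = 0.02309 mm
δ_BC = -21500·730/(1576·207000) = -0.0481 mm
δ = Σδ_i = -0.02501 mm.

-0.0250 mm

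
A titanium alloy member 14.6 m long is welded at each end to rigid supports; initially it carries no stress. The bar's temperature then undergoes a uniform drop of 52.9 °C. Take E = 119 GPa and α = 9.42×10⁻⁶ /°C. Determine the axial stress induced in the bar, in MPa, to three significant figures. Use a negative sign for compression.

59.3 MPa

Free thermal expansion αLΔT = 9.42e-6 · 14600 · -52.9 = -7.275 mm.
The walls impose strain ε = −(-7.275)/14600 = 4.9832e-04; σ = Eε = 119000 · 4.9832e-04 = 59.3 MPa.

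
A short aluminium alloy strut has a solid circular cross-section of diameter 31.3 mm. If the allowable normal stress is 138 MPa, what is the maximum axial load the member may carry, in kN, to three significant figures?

A = 769.4 mm².
P_max = σ_allow · A = 138 · 769.4 = 106200 N = 106.2 kN.

106 kN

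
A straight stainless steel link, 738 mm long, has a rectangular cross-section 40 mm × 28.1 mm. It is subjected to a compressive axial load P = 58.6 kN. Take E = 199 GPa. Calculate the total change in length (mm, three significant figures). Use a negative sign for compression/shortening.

-0.193 mm

A = 1124 mm².
δ_mech = NL/(AE) = -58600·738/(1124·199000) = -0.1933 mm.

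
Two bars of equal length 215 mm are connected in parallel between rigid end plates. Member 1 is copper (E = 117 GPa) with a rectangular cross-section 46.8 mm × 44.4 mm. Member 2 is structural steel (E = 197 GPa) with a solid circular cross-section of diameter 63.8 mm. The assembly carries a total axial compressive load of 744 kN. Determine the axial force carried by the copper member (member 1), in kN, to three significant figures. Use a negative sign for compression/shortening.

A_1 = 2078 mm².
A_2 = 3197 mm².
Equal strain + equilibrium ⇒ each member carries load in proportion to AE: A₁E₁ = 243100000 N, A₂E₂ = 629800000 N, ΣAE = 872900000 N.
F₁ = P·A₁E₁/ΣAE = -744000·243100000/872900000 = -207200 N.

-207 kN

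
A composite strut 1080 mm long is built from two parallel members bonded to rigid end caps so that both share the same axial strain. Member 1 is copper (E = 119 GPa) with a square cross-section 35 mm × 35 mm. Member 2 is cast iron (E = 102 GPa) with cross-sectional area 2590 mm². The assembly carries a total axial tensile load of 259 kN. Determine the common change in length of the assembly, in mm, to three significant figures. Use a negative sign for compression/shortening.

A_1 = 1225 mm².
Equal strain + equilibrium ⇒ each member carries load in proportion to AE: A₁E₁ = 145800000 N, A₂E₂ = 264200000 N, ΣAE = 410000000 N.
δ = PL/ΣAE = 259000·1080/410000000 = 0.6823 mm.

0.682 mm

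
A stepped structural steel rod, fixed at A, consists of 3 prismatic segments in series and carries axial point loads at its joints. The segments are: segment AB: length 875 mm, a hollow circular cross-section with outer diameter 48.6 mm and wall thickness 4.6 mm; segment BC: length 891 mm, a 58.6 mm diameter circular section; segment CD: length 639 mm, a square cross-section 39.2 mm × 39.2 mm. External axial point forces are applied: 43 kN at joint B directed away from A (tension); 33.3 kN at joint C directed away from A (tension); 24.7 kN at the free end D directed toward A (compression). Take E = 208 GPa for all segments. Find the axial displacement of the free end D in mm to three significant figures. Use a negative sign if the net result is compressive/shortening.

Internal axial forces (sectioning from the free end, tension +): N_CD = -24.7 kN, N_BC = 8.6 kN, N_AB = 51.6 kN.
A_AB = 635.9 mm².
A_BC = 2697 mm².
A_CD = 1537 mm².
δ_AB = 51600·875/(635.9·208000) = 0.3414 mm
δ_BC = 8600·891/(2697·208000) = 0.01366 mm
δ_CD = -24700·639/(1537·208000) = -0.04938 mm
δ = Σδ_i = 0.3057 mm.

0.306 mm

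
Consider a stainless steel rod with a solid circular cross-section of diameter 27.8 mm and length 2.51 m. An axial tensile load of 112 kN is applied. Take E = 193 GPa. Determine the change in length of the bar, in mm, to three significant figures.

2.40 mm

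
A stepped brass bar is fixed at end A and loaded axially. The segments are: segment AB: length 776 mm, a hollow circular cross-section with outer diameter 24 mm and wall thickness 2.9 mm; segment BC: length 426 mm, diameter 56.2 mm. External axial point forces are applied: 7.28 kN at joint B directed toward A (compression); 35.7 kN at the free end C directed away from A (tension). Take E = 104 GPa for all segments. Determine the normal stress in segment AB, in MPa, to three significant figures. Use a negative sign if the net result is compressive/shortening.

148 MPa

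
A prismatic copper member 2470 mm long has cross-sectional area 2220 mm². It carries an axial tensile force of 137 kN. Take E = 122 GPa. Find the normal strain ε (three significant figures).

5.06e-04

σ = N/A = 61.71 MPa; ε = σ/E = 61.71/122000 = 5.058e-04.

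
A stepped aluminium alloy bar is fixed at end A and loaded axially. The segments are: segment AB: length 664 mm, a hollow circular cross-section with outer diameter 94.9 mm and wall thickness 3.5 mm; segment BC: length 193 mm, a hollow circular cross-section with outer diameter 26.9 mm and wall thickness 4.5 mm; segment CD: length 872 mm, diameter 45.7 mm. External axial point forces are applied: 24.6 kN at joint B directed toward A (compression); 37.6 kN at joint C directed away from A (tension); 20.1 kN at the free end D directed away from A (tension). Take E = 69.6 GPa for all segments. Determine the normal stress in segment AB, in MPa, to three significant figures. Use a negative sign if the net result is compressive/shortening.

32.9 MPa

Internal axial forces (sectioning from the free end, tension +): N_CD = 20.1 kN, N_BC = 57.7 kN, N_AB = 33.1 kN.
A_AB = 1005 mm².
σ_AB = N_AB/A_AB = 33100/1005 = 32.94 MPa.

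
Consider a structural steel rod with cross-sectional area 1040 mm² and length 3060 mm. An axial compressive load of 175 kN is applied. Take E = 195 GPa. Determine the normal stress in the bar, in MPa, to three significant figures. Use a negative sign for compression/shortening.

-168 MPa

σ = N/A = -175000/1040 = -168.3 MPa.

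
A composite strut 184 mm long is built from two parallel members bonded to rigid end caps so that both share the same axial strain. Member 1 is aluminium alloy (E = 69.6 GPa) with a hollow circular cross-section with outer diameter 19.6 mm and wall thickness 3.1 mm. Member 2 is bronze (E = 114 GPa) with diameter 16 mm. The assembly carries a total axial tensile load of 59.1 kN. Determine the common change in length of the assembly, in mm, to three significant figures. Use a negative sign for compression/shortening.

A_1 = 160.7 mm².
A_2 = 201.1 mm².
Equal strain + equilibrium ⇒ each member carries load in proportion to AE: A₁E₁ = 11180000 N, A₂E₂ = 22920000 N, ΣAE = 34110000 N.
δ = PL/ΣAE = 59100·184/34110000 = 0.3188 mm.

0.319 mm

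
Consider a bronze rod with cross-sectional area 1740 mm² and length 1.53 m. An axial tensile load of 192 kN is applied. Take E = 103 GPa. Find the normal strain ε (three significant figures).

0.00107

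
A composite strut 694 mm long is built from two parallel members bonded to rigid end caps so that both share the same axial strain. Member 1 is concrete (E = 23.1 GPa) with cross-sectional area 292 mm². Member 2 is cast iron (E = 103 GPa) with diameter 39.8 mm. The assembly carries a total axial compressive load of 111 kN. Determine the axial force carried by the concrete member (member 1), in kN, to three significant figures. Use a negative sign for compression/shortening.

A_2 = 1244 mm².
Equal strain + equilibrium ⇒ each member carries load in proportion to AE: A₁E₁ = 6745000 N, A₂E₂ = 128100000 N, ΣAE = 134900000 N.
F₁ = P·A₁E₁/ΣAE = -111000·6745000/134900000 = -5551 N.

-5.55 kN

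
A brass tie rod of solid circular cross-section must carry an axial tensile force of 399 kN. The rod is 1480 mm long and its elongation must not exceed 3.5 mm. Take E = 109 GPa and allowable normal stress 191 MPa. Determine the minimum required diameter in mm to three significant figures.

51.6 mm

Required area A ≥ P/σ_allow = 399000/191 = 2089 mm².
For a solid circular section, d ≥ √(4A/π) = 51.57 mm.
Elongation limit: A ≥ PL/(Eδ_allow) = 399000·1480/(109000·3.5) = 1548 mm² ⇒ d ≥ 44.39 mm.
The stress limit governs.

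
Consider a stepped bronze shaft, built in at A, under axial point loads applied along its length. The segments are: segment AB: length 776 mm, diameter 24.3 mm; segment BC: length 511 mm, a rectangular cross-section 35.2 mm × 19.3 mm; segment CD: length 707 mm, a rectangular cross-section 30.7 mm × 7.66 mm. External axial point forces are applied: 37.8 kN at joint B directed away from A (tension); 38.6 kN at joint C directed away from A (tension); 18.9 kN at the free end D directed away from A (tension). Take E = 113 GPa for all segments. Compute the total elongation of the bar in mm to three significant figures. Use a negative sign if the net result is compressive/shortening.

2.30 mm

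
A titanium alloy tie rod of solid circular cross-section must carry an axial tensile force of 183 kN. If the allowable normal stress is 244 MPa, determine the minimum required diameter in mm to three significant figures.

30.9 mm

Required area A ≥ P/σ_allow = 183000/244 = 750 mm².
For a solid circular section, d ≥ √(4A/π) = 30.9 mm.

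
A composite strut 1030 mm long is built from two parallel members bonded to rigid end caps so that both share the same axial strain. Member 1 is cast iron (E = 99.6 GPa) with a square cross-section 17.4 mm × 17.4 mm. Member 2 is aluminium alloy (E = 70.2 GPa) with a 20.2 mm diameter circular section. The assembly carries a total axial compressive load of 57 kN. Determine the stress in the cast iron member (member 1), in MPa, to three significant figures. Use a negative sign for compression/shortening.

A_1 = 302.8 mm².
A_2 = 320.5 mm².
Equal strain + equilibrium ⇒ each member carries load in proportion to AE: A₁E₁ = 30150000 N, A₂E₂ = 22500000 N, ΣAE = 52650000 N.
σ₁ = P·E₁/ΣAE = -57000·99600/52650000 = -107.8 MPa.

-108 MPa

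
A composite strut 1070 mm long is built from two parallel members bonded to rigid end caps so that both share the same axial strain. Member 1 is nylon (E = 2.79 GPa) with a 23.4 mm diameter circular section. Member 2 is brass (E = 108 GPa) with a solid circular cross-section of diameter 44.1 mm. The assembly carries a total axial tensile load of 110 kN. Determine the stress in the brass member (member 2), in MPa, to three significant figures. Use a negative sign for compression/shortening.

A_1 = 430.1 mm².
A_2 = 1527 mm².
Equal strain + equilibrium ⇒ each member carries load in proportion to AE: A₁E₁ = 1200000 N, A₂E₂ = 165000000 N, ΣAE = 166200000 N.
σ₂ = P·E₂/ΣAE = 110000·108000/166200000 = 71.5 MPa.

71.5 MPa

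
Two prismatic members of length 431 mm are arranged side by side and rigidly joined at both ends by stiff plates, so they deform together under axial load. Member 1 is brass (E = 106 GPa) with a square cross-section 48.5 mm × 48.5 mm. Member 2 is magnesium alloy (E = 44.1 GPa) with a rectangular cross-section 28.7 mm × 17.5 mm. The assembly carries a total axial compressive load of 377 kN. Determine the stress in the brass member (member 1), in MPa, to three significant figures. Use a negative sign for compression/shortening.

-147 MPa

A_1 = 2352 mm².
A_2 = 502.2 mm².
Equal strain + equilibrium ⇒ each member carries load in proportion to AE: A₁E₁ = 249300000 N, A₂E₂ = 22150000 N, ΣAE = 271500000 N.
σ₁ = P·E₁/ΣAE = -377000·106000/271500000 = -147.2 MPa.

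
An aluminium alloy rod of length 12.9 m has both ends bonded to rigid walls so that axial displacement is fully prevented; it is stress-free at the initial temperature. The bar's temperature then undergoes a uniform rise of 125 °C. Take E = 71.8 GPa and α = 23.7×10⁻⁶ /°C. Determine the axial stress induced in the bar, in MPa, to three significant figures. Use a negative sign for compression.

-213 MPa

Free thermal expansion αLΔT = 23.7e-6 · 12900 · 125 = 38.22 mm.
The walls impose strain ε = −(38.22)/12900 = -2.9625e-03; σ = Eε = 71800 · -2.9625e-03 = -212.7 MPa.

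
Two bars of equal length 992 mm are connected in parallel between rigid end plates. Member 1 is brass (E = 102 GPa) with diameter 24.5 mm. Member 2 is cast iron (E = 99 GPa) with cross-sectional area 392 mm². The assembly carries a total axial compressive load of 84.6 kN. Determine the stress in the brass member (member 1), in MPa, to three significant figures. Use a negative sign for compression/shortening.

-99.3 MPa

A_1 = 471.4 mm².
Equal strain + equilibrium ⇒ each member carries load in proportion to AE: A₁E₁ = 48090000 N, A₂E₂ = 38810000 N, ΣAE = 86890000 N.
σ₁ = P·E₁/ΣAE = -84600·102000/86890000 = -99.31 MPa.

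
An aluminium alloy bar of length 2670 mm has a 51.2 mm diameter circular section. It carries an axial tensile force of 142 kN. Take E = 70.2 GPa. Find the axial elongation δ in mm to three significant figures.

2.62 mm

A = 2059 mm².
δ_mech = NL/(AE) = 142000·2670/(2059·70200) = 2.623 mm.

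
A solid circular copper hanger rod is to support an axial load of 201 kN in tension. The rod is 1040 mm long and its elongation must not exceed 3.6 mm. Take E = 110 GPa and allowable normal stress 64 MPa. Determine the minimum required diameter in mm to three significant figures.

63.2 mm

Required area A ≥ P/σ_allow = 201000/64 = 3141 mm².
For a solid circular section, d ≥ √(4A/π) = 63.24 mm.
Elongation limit: A ≥ PL/(Eδ_allow) = 201000·1040/(110000·3.6) = 527.9 mm² ⇒ d ≥ 25.93 mm.
The stress limit governs.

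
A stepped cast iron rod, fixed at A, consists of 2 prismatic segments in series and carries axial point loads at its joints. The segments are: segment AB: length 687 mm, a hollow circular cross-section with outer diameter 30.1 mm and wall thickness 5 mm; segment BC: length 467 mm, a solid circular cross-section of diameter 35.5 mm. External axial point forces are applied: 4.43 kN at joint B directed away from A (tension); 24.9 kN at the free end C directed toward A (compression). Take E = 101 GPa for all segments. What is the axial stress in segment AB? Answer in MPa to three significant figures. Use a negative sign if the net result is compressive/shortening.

-51.9 MPa

Internal axial forces (sectioning from the free end, tension +): N_BC = -24.9 kN, N_AB = -20.47 kN.
A_AB = 394.3 mm².
σ_AB = N_AB/A_AB = -20470/394.3 = -51.92 MPa.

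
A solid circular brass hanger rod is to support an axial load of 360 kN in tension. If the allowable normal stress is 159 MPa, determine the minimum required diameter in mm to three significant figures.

53.7 mm

Required area A ≥ P/σ_allow = 360000/159 = 2264 mm².
For a solid circular section, d ≥ √(4A/π) = 53.69 mm.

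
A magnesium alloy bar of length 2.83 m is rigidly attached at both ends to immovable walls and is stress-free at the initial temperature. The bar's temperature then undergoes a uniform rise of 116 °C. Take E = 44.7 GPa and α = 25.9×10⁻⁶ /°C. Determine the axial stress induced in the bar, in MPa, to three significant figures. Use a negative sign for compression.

-134 MPa

Free thermal expansion αLΔT = 25.9e-6 · 2830 · 116 = 8.502 mm.
The walls impose strain ε = −(8.502)/2830 = -3.0044e-03; σ = Eε = 44700 · -3.0044e-03 = -134.3 MPa.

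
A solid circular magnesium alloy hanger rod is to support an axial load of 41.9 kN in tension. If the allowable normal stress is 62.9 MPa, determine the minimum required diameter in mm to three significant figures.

29.1 mm

Required area A ≥ P/σ_allow = 41900/62.9 = 666.1 mm².
For a solid circular section, d ≥ √(4A/π) = 29.12 mm.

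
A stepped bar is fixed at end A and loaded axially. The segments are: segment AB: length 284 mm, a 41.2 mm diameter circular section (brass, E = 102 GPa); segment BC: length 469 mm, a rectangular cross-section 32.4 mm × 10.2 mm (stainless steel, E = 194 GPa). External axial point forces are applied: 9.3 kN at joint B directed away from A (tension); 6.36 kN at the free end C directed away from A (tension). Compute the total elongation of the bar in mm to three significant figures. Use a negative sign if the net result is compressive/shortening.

Internal axial forces (sectioning from the free end, tension +): N_BC = 6.36 kN, N_AB = 15.66 kN.
A_AB = 1333 mm².
A_BC = 330.5 mm².
δ_AB = 15660·284/(1333·102000) = 0.03271 mm
δ_BC = 6360·469/(330.5·194000) = 0.04652 mm
δ = Σδ_i = 0.07923 mm.

0.0792 mm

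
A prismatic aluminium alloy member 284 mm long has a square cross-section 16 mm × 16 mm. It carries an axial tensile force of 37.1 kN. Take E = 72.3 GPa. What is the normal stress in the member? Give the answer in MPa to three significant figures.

145 MPa

A = 256 mm².
σ = N/A = 37100/256 = 144.9 MPa.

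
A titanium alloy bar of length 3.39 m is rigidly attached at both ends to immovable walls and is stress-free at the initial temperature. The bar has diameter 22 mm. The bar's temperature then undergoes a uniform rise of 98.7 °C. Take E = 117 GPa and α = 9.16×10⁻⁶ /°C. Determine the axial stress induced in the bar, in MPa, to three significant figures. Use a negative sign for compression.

Free thermal expansion αLΔT = 9.16e-6 · 3390 · 98.7 = 3.065 mm.
The walls impose strain ε = −(3.065)/3390 = -9.0409e-04; σ = Eε = 117000 · -9.0409e-04 = -105.8 MPa.

-106 MPa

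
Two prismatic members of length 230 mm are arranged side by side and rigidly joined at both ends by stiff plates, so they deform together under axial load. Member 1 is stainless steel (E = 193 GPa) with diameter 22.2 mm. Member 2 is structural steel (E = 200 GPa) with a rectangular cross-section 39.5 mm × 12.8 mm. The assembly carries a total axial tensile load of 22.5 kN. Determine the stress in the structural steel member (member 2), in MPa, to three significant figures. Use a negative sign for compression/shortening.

A_1 = 387.1 mm².
A_2 = 505.6 mm².
Equal strain + equilibrium ⇒ each member carries load in proportion to AE: A₁E₁ = 74710000 N, A₂E₂ = 101100000 N, ΣAE = 175800000 N.
σ₂ = P·E₂/ΣAE = 22500·200000/175800000 = 25.59 MPa.

25.6 MPa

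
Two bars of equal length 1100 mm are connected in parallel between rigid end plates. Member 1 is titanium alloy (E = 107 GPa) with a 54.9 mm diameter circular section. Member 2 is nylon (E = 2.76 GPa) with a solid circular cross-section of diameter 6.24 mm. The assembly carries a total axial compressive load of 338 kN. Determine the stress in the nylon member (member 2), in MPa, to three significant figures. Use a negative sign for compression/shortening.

A_1 = 2367 mm².
A_2 = 30.58 mm².
Equal strain + equilibrium ⇒ each member carries load in proportion to AE: A₁E₁ = 253300000 N, A₂E₂ = 84400 N, ΣAE = 253400000 N.
σ₂ = P·E₂/ΣAE = -338000·2760/253400000 = -3.682 MPa.

-3.68 MPa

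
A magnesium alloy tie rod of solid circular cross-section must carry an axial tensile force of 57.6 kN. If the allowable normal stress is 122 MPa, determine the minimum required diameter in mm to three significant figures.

Required area A ≥ P/σ_allow = 57600/122 = 472.1 mm².
For a solid circular section, d ≥ √(4A/π) = 24.52 mm.

24.5 mm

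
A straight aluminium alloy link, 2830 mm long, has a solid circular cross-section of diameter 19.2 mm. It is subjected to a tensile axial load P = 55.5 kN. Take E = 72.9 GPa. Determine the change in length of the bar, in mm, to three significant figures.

7.44 mm

A = 289.5 mm².
δ_mech = NL/(AE) = 55500·2830/(289.5·72900) = 7.441 mm.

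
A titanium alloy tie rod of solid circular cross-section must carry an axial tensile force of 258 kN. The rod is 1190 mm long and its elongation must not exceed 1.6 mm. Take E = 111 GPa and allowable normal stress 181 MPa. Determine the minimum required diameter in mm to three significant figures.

46.9 mm

Required area A ≥ P/σ_allow = 258000/181 = 1425 mm².
For a solid circular section, d ≥ √(4A/π) = 42.6 mm.
Elongation limit: A ≥ PL/(Eδ_allow) = 258000·1190/(111000·1.6) = 1729 mm² ⇒ d ≥ 46.92 mm.
The elongation limit governs.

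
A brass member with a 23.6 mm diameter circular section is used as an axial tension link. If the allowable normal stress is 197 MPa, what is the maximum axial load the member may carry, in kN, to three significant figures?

86.2 kN

A = 437.4 mm².
P_max = σ_allow · A = 197 · 437.4 = 86170 N = 86.17 kN.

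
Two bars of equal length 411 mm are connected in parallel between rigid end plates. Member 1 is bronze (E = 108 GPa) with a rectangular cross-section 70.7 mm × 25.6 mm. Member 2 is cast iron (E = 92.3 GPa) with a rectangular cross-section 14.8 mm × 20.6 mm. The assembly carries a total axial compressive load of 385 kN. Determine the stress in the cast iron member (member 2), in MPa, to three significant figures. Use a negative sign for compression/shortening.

-159 MPa

A_1 = 1810 mm².
A_2 = 304.9 mm².
Equal strain + equilibrium ⇒ each member carries load in proportion to AE: A₁E₁ = 195500000 N, A₂E₂ = 28140000 N, ΣAE = 223600000 N.
σ₂ = P·E₂/ΣAE = -385000·92300/223600000 = -158.9 MPa.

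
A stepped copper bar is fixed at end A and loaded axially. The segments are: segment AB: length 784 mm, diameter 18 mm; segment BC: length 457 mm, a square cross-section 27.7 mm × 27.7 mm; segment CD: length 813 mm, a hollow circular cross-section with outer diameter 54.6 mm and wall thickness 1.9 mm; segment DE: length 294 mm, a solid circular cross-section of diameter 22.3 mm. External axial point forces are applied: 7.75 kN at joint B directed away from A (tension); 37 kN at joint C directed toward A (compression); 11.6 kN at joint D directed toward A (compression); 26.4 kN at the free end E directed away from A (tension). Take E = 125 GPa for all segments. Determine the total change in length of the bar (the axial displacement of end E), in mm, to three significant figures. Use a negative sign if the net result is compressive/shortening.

Internal axial forces (sectioning from the free end, tension +): N_DE = 26.4 kN, N_CD = 14.8 kN, N_BC = -22.2 kN, N_AB = -14.45 kN.
A_AB = 254.5 mm².
A_BC = 767.3 mm².
A_CD = 314.6 mm².
A_DE = 390.6 mm².
δ_AB = -14450·784/(254.5·125000) = -0.3562 mm
δ_BC = -22200·457/(767.3·125000) = -0.1058 mm
δ_CD = 14800·813/(314.6·125000) = 0.306 mm
δ_DE = 26400·294/(390.6·125000) = 0.159 mm
δ = Σδ_i = 0.00305 mm.

0.00305 mm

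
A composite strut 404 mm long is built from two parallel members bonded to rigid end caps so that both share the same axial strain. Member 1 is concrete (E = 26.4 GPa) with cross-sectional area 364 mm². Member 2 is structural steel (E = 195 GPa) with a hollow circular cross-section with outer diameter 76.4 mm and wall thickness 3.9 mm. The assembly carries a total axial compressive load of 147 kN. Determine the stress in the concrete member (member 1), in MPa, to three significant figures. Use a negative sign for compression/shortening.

A_2 = 888.3 mm².
Equal strain + equilibrium ⇒ each member carries load in proportion to AE: A₁E₁ = 9610000 N, A₂E₂ = 173200000 N, ΣAE = 182800000 N.
σ₁ = P·E₁/ΣAE = -147000·26400/182800000 = -21.23 MPa.

-21.2 MPa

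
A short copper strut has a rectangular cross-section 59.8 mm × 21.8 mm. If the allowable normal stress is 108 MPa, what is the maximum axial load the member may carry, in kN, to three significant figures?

A = 1304 mm².
P_max = σ_allow · A = 108 · 1304 = 140800 N = 140.8 kN.

141 kN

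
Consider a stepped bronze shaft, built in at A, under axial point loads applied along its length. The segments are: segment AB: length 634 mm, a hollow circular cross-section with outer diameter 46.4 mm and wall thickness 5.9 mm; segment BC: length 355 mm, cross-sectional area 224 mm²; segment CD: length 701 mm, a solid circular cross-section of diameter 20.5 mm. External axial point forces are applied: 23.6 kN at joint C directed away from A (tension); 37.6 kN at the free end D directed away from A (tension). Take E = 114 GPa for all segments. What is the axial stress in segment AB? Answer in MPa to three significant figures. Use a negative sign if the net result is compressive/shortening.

Internal axial forces (sectioning from the free end, tension +): N_CD = 37.6 kN, N_BC = 61.2 kN, N_AB = 61.2 kN.
A_AB = 750.7 mm².
σ_AB = N_AB/A_AB = 61200/750.7 = 81.53 MPa.

81.5 MPa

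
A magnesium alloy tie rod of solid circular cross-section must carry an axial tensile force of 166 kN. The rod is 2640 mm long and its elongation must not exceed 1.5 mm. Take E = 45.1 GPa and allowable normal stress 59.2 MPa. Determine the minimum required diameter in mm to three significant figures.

90.8 mm

Required area A ≥ P/σ_allow = 166000/59.2 = 2804 mm².
For a solid circular section, d ≥ √(4A/π) = 59.75 mm.
Elongation limit: A ≥ PL/(Eδ_allow) = 166000·2640/(45100·1.5) = 6478 mm² ⇒ d ≥ 90.82 mm.
The elongation limit governs.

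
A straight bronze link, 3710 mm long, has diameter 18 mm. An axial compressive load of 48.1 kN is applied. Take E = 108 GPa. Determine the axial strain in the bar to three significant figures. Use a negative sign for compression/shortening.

-0.00175

A = 254.5 mm².
σ = N/A = -189 MPa; ε = σ/E = -189/108000 = -1.750e-03.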